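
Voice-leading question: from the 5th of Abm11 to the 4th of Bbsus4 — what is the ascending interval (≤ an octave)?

P1

Abm11 has Eb as its 5th, and Bbsus4 has Eb as its 4th.
From Eb to Eb is 0 semitones, exactly the perfect unison.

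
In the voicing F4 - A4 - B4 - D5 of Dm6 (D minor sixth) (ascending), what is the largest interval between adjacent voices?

major 3rd

Adjacent intervals: F4→A4 = major third; A4→B4 = major second; B4→D5 = minor third.
The largest is F4 to A4, a major third (4 semitones).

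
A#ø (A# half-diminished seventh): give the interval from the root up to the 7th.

A# half-diminished seventh is spelled A# C# E G#.
Root = A#; 7th = G#.
A# up to G# is 10 semitones, a half step narrower than a major seventh, so the interval is minor.

minor 7th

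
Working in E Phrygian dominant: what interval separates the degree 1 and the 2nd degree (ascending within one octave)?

minor second

E phrygian dominant: E F G# A B C D.
That puts E below F.
E up to F is 1 semitone, a half step narrower than a major second, so the interval is minor.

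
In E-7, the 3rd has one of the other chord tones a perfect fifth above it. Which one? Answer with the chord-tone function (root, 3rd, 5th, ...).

E-7 is spelled E, G, B, D.
The 3rd is G. A perfect fifth above G is D.
D is the chord's 7th.

7th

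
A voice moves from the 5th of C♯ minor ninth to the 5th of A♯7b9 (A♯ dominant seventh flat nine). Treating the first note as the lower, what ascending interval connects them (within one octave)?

C♯ minor ninth has G♯ as its 5th, and A♯7b9 (A♯ dominant seventh flat nine) has E♯ as its 5th.
From G♯ to E♯ is 9 semitones, exactly the major sixth.

major sixth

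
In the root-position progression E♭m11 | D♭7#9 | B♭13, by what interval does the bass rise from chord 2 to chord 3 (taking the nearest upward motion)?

major 6th

The roots are D♭ and B♭.
From D♭ to B♭ is 9 semitones, exactly the major sixth.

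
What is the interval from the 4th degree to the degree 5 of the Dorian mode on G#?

major 2nd

G# dorian: G# A# B C# D# E# F#.
4th degree = C#; 5th degree = D#.
C# up to D# spans 2 letter names and 2 semitones — a major second.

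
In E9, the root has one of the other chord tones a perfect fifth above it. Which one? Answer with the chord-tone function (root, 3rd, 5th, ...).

Spelling the chord: E-G#-B-D-F#.
The root is E. A perfect fifth above E is B.
B is the chord's 5th.

5th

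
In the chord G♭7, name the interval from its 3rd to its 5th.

minor third

G♭7 is spelled G♭-B♭-D♭-F♭.
3rd = B♭; 5th = D♭.
From B♭ to D♭: 3 semitones over a third = minor.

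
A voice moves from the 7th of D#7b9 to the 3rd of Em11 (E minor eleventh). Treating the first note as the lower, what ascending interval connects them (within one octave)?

d5

D#7b9 has C# as its 7th, and Em11 (E minor eleventh) has G as its 3rd.
C# up to G is 6 semitones, a half step narrower than a perfect fifth, so the interval is diminished.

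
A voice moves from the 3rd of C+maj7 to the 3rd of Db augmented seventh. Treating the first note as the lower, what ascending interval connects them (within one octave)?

m2

The 3rd of C+maj7 is E; the 3rd of Db augmented seventh is F.
From E to F: 1 semitone over a second = minor.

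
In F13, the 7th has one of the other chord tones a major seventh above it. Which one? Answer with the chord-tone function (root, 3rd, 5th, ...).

13th

F13 (F dominant thirteenth): F–A–C–Eb–G–D.
The 7th is Eb. A major seventh above Eb is D.
D is the chord's 13th.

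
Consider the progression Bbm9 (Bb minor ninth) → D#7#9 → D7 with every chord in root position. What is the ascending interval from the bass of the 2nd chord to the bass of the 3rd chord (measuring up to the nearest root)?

diminished octave

The roots are D# and D.
From D# to D: 11 semitones over an octave = diminished.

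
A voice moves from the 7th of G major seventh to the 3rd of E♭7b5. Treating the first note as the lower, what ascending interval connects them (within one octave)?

minor 2nd

The 7th of G major seventh is F♯; the 3rd of E♭7b5 is G.
2 letter names make it a second; at 1 semitone (a half step narrower than major) the quality is minor.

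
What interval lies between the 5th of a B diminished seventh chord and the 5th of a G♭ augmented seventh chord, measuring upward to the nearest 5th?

B diminished seventh has F as its 5th, and G♭ augmented seventh has D as its 5th.
F up to D spans 6 letter names and 9 semitones — a major sixth.

M6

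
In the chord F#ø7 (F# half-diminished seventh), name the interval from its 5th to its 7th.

major 3rd

F#m7b5: F#–A–C–E.
The 5th is C and the 7th is E.
Counting 3 letters and 4 half steps from C gives a major third.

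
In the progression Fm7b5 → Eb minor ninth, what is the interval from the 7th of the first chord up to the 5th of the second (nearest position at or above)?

Fm7b5 has Eb as its 7th, and Eb minor ninth has Bb as its 5th.
Counting 5 letters and 7 half steps from Eb gives a perfect fifth.

perfect fifth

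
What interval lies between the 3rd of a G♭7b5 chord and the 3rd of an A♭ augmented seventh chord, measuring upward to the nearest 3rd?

major 2nd

G♭7b5 has B♭ as its 3rd, and A♭ augmented seventh has C as its 3rd.
B♭ up to C spans 2 letter names and 2 semitones — a major second.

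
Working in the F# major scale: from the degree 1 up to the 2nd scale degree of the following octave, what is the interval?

Spelling the F# major scale: F# G# A# B C# D# E#.
Degree 1 = F#; degree 2 (up an octave) = G#.
Counting 9 letters and 14 half steps from F# gives a major ninth.

M9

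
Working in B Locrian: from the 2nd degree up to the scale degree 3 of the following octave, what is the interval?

Spelling B Locrian: B C D E F G A.
So we need the interval from C up to D.
Counting 9 letters and 14 half steps from C gives a major ninth.

major ninth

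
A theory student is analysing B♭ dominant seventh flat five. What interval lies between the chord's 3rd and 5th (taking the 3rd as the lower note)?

Spelling the chord: B♭-D-F♭-A♭.
That puts D below F♭.
3 letter names make it a third; at 2 semitones (a whole step narrower than major) the quality is diminished.

d3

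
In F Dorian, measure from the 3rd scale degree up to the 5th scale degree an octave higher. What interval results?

major tenth

Spelling F Dorian: F G A♭ B♭ C D E♭.
That puts A♭ below C.
A♭ up to C spans 10 letter names and 16 semitones — a major tenth.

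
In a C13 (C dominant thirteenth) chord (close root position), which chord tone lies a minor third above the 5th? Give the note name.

Bb

C13 (C dominant thirteenth): C–E–G–B♭–D–A.
The 5th is G. A minor third above G is B♭.
B♭ is the chord's 7th.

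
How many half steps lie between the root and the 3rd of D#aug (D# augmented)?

4

D#+ is spelled D#-F##-A##.
D# to F## is a major third: 4 semitones.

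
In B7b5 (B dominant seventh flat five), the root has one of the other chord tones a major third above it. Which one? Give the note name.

B dominant seventh flat five: B D♯ F A.
The root is B. A major third above B is D♯.
D♯ is the chord's 3rd.

D#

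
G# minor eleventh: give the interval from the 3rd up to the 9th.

M7

G# minor eleventh is spelled G#, B, D#, F#, A#, C#.
So we need the interval from B up to A#.
Counting 7 letters and 11 half steps from B gives a major seventh.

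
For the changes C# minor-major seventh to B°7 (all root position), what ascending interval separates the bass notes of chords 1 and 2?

m7

The roots are C# and B.
From C# to B: 10 semitones over a seventh = minor.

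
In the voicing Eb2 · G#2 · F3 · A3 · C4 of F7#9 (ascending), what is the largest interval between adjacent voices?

Adjacent intervals: Eb2→G#2 = augmented third; G#2→F3 = diminished seventh; F3→A3 = major third; A3→C4 = minor third.
The largest is G#2 to F3, a diminished seventh (9 semitones).

diminished seventh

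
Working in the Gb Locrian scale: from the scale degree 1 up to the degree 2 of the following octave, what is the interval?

Spelling the Gb Locrian scale: Gb Abb Bbb Cb Dbb Ebb Fb.
Scale degree 1 = Gb; degree 2 (up an octave) = Abb.
From Gb to Abb: 13 semitones over a ninth = minor.

minor ninth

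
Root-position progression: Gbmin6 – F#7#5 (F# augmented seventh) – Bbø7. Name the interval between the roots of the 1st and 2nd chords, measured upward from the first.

The roots are Gb and F#.
From Gb to F#: 12 semitones over a seventh = augmented.

augmented seventh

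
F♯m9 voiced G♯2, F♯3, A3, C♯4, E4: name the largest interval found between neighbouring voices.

Adjacent intervals: G♯2→F♯3 = minor seventh; F♯3→A3 = minor third; A3→C♯4 = major third; C♯4→E4 = minor third.
The largest is G♯2 to F♯3, a minor seventh (10 semitones).

minor 7th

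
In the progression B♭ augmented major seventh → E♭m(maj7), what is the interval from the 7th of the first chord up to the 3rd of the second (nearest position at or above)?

diminished seventh

B♭ augmented major seventh has A as its 7th, and E♭m(maj7) has G♭ as its 3rd.
A up to G♭ is 9 semitones, a whole step narrower than a major seventh, so the interval is diminished.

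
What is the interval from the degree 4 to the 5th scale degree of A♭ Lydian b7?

Spelling A♭ Lydian b7: A♭ B♭ C D E♭ F G♭.
So we need the interval from D up to E♭.
From D to E♭: 1 semitone over a second = minor.

minor 2nd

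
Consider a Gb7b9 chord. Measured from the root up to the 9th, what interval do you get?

minor ninth

The chord tones of Gb dominant seventh flat nine are Gb-Bb-Db-Fb-Abb.
Root = Gb; 9th = Abb.
9 letter names make it a ninth; at 13 semitones (a half step narrower than major) the quality is minor.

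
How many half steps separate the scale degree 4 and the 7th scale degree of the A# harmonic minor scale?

The scale is A# B# C# D# E# F# G##.
D# up to G## is an augmented fourth — 6 semitones.

6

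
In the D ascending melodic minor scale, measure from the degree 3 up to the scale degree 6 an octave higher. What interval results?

The scale runs D E F G A B C#.
Degree 3 = F; scale degree 6 (up an octave) = B.
F up to B is 18 semitones, a half step wider than a perfect eleventh, so the interval is augmented.

A11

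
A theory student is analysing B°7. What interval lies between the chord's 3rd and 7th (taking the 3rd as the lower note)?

Spelling the chord: B-D-F-Ab.
So we need the interval from D up to Ab.
From D to Ab: 6 semitones over a fifth = diminished.

diminished fifth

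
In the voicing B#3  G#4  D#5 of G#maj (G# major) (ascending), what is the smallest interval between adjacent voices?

perfect fifth

Adjacent intervals: B#3→G#4 = minor sixth; G#4→D#5 = perfect fifth.
The smallest is G#4 to D#5, a perfect fifth (7 semitones).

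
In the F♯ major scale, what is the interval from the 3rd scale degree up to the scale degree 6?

perfect fourth

The scale runs F♯ G♯ A♯ B C♯ D♯ E♯.
So we need the interval from A♯ up to D♯.
From A♯ to D♯ is 5 semitones, exactly the perfect fourth.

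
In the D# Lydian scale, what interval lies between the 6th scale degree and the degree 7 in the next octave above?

The scale runs D# E# F## G## A# B# C##.
So we need the interval from B# up to C##.
Counting 9 letters and 14 half steps from B# gives a major ninth.

M9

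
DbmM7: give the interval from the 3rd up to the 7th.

augmented fifth

Spelling the chord: Db–Fb–Ab–C.
That puts Fb below C.
5 letter names make it a fifth; at 8 semitones (a half step wider than perfect) the quality is augmented.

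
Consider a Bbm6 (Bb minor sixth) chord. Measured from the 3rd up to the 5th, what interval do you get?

major third

Bb minor sixth is spelled Bb-Db-F-G.
3rd = Db; 5th = F.
Counting 3 letters and 4 half steps from Db gives a major third.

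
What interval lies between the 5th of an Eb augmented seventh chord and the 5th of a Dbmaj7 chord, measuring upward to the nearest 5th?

The 5th of Eb augmented seventh is B; the 5th of Dbmaj7 is Ab.
B up to Ab is 9 semitones, a whole step narrower than a major seventh, so the interval is diminished.

diminished seventh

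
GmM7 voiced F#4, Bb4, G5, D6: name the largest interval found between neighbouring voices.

Adjacent intervals: F#4→Bb4 = diminished fourth; Bb4→G5 = major sixth; G5→D6 = perfect fifth.
The largest is Bb4 to G5, a major sixth (9 semitones).

major sixth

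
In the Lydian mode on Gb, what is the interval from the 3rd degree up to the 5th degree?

Gb lydian: Gb Ab Bb C Db Eb F.
3rd degree = Bb; 5th scale degree = Db.
3 letter names make it a third; at 3 semitones (a half step narrower than major) the quality is minor.

m3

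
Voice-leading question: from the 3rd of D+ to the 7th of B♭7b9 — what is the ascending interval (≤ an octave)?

diminished third

The 3rd of D+ is F♯; the 7th of B♭7b9 is A♭.
F♯ up to A♭ is 2 semitones, a whole step narrower than a major third, so the interval is diminished.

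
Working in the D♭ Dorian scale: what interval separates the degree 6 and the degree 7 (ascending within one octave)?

minor second

D♭ dorian: D♭ E♭ F♭ G♭ A♭ B♭ C♭.
Degree 6 = B♭; scale degree 7 = C♭.
2 letter names make it a second; at 1 semitone (a half step narrower than major) the quality is minor.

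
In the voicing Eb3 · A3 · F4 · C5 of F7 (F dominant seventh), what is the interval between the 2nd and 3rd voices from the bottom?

Those voices are A3 and F4.
6 letter names make it a sixth; at 8 semitones (a half step narrower than major) the quality is minor.

m6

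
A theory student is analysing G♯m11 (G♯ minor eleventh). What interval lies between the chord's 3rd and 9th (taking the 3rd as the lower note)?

G♯ minor eleventh is spelled G♯, B, D♯, F♯, A♯, C♯.
3rd = B; 9th = A♯.
Counting 7 letters and 11 half steps from B gives a major seventh.

M7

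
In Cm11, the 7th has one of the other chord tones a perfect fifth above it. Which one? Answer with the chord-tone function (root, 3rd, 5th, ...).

11th

The chord tones of C minor eleventh are C-E♭-G-B♭-D-F.
The 7th is B♭. A perfect fifth above B♭ is F.
F is the chord's 11th.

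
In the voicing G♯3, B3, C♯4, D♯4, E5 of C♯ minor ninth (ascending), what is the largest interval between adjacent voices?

m9

Adjacent intervals: G♯3→B3 = minor third; B3→C♯4 = major second; C♯4→D♯4 = major second; D♯4→E5 = minor ninth.
The largest is D♯4 to E5, a minor ninth (13 semitones).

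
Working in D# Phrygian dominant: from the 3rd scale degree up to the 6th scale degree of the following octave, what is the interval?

diminished eleventh

The scale runs D# E F## G# A# B C#.
The 3rd scale degree is F## and the degree 6 (up an octave) is B.
11 letter names make it an eleventh; at 16 semitones (a half step narrower than perfect) the quality is diminished.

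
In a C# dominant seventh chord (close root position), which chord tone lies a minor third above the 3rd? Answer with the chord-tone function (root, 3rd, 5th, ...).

5th

The chord tones of C# dominant seventh are C#-E#-G#-B.
The 3rd is E#. A minor third above E# is G#.
G# is the chord's 5th.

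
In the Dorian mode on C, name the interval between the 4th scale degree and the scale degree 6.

C dorian: C D Eb F G A Bb.
4th scale degree = F; scale degree 6 = A.
Counting 3 letters and 4 half steps from F gives a major third.

major 3rd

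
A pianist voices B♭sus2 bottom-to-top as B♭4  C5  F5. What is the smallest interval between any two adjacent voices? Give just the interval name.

major second

Adjacent intervals: B♭4→C5 = major second; C5→F5 = perfect fourth.
The smallest is B♭4 to C5, a major second (2 semitones).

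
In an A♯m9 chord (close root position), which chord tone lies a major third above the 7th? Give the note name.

The chord tones of A♯min9 are A♯ C♯ E♯ G♯ B♯.
The 7th is G♯. A major third above G♯ is B♯.
B♯ is the chord's 9th.

B#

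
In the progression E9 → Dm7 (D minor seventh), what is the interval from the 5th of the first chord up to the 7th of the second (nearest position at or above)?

The 5th of E9 is B; the 7th of Dm7 (D minor seventh) is C.
B up to C is 1 semitone, a half step narrower than a major second, so the interval is minor.

minor second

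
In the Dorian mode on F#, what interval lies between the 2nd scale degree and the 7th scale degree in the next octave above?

F# dorian: F# G# A B C# D# E.
So we need the interval from G# up to E.
13 letter names make it a thirteenth; at 20 semitones (a half step narrower than major) the quality is minor.

minor thirteenth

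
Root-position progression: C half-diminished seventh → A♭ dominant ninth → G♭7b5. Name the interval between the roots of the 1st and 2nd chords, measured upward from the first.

The roots are C and A♭.
From C to A♭: 8 semitones over a sixth = minor.

minor sixth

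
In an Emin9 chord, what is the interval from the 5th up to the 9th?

Emin9 (E minor ninth): E G B D F#.
So we need the interval from B up to F#.
From B to F# is 7 semitones, exactly the perfect fifth.

perfect fifth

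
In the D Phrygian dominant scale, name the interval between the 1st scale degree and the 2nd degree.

D phrygian dominant: D Eb F# G A Bb C.
So we need the interval from D up to Eb.
From D to Eb: 1 semitone over a second = minor.

m2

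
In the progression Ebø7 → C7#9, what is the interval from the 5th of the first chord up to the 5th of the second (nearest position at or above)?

Ebø7 has Bbb as its 5th, and C7#9 has G as its 5th.
Bbb up to G is 10 semitones, a half step wider than a major sixth, so the interval is augmented.

augmented 6th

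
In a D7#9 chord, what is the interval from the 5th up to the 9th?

A5

The chord tones of D7#9 are D–F♯–A–C–E♯.
So we need the interval from A up to E♯.
5 letter names make it a fifth; at 8 semitones (a half step wider than perfect) the quality is augmented.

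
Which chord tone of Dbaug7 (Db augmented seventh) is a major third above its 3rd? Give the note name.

The chord tones of Dbaug7 (Db augmented seventh) are Db, F, A, Cb.
The 3rd is F. A major third above F is A.
A is the chord's 5th.

A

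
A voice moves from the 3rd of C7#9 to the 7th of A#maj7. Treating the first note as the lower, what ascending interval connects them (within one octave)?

augmented third

The 3rd of C7#9 is E; the 7th of A#maj7 is G##.
From E to G##: 5 semitones over a third = augmented.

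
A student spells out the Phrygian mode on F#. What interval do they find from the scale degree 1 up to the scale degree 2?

minor second

F# phrygian: F# G A B C# D E.
That puts F# below G.
From F# to G: 1 semitone over a second = minor.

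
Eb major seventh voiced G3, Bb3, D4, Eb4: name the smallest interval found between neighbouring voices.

Adjacent intervals: G3→Bb3 = minor third; Bb3→D4 = major third; D4→Eb4 = minor second.
The smallest is D4 to Eb4, a minor second (1 semitone).

minor second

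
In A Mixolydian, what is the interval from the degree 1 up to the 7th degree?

minor seventh

The scale runs A B C♯ D E F♯ G.
That puts A below G.
A up to G is 10 semitones, a half step narrower than a major seventh, so the interval is minor.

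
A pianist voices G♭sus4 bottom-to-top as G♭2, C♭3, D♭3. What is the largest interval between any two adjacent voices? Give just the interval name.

perfect fourth

Adjacent intervals: G♭2→C♭3 = perfect fourth; C♭3→D♭3 = major second.
The largest is G♭2 to C♭3, a perfect fourth (5 semitones).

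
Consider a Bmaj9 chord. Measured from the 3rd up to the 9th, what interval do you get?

minor 7th

The chord tones of B major ninth are B, D#, F#, A#, C#.
3rd = D#; 9th = C#.
7 letter names make it a seventh; at 10 semitones (a half step narrower than major) the quality is minor.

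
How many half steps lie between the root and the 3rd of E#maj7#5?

4

The chord tones of E#maj7#5 are E#–G##–B##–D##.
E# to G## is a major third: 4 semitones.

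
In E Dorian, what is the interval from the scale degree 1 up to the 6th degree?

E dorian: E F♯ G A B C♯ D.
The scale degree 1 is E and the 6th scale degree is C♯.
From E to C♯ is 9 semitones, exactly the major sixth.

major sixth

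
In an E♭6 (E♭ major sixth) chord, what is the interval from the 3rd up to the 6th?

E♭6: E♭-G-B♭-C.
The 3rd is G and the 6th is C.
Counting 4 letters and 5 half steps from G gives a perfect fourth.

perfect fourth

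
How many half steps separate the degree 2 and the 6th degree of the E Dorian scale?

7

The scale is E F♯ G A B C♯ D.
F♯ up to C♯ is a perfect fifth — 7 semitones.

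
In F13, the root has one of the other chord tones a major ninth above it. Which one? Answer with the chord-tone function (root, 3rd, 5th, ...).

9th

F13 is spelled F–A–C–Eb–G–D.
The root is F. A major ninth above F is G.
G is the chord's 9th.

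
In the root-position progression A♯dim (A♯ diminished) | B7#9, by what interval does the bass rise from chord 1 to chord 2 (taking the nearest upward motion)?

minor 2nd

The roots are A♯ and B.
A♯ up to B is 1 semitone, a half step narrower than a major second, so the interval is minor.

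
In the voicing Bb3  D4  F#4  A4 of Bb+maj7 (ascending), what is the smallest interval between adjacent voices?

Adjacent intervals: Bb3→D4 = major third; D4→F#4 = major third; F#4→A4 = minor third.
The smallest is F#4 to A4, a minor third (3 semitones).

m3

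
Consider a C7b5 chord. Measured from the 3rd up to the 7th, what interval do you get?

diminished 5th

The chord tones of C7b5 are C–E–G♭–B♭.
3rd = E; 7th = B♭.
E up to B♭ is 6 semitones, a half step narrower than a perfect fifth, so the interval is diminished.
This 3–7 tritone is the characteristic tension at the heart of the dominant sound.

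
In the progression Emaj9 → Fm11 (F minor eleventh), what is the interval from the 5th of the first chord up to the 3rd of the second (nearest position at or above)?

Emaj9 has B as its 5th, and Fm11 (F minor eleventh) has A♭ as its 3rd.
From B to A♭: 9 semitones over a seventh = diminished.

diminished seventh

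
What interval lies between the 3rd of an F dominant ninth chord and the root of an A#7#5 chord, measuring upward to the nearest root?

augmented unison

F dominant ninth has A as its 3rd, and A#7#5 has A# as its root.
1 letter names make it a unison; at 1 semitone (a half step wider than perfect) the quality is augmented.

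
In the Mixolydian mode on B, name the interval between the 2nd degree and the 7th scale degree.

Spelling the Mixolydian mode on B: B C# D# E F# G# A.
The 2nd degree is C# and the scale degree 7 is A.
From C# to A: 8 semitones over a sixth = minor.

m6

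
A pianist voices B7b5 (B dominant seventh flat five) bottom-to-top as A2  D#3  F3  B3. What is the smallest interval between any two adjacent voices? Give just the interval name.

d3

Adjacent intervals: A2→D#3 = augmented fourth; D#3→F3 = diminished third; F3→B3 = augmented fourth.
The smallest is D#3 to F3, a diminished third (2 semitones).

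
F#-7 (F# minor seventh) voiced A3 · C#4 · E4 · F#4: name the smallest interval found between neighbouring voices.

Adjacent intervals: A3→C#4 = major third; C#4→E4 = minor third; E4→F#4 = major second.
The smallest is E4 to F#4, a major second (2 semitones).

major 2nd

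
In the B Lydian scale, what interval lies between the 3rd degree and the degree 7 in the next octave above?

perfect twelfth

Spelling the B Lydian scale: B C# D# E# F# G# A#.
The 3rd degree is D# and the 7th degree (up an octave) is A#.
From D# to A# is 19 semitones, exactly the perfect twelfth.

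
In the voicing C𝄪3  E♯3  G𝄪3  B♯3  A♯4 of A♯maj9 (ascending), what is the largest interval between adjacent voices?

Adjacent intervals: C𝄪3→E♯3 = minor third; E♯3→G𝄪3 = major third; G𝄪3→B♯3 = minor third; B♯3→A♯4 = minor seventh.
The largest is B♯3 to A♯4, a minor seventh (10 semitones).

minor seventh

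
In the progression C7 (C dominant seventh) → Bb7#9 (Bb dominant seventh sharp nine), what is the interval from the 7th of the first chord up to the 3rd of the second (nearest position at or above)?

major third

C7 (C dominant seventh) has Bb as its 7th, and Bb7#9 (Bb dominant seventh sharp nine) has D as its 3rd.
Bb up to D spans 3 letter names and 4 semitones — a major third.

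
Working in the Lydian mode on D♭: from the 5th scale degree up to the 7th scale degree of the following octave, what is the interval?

major 10th

The scale runs D♭ E♭ F G A♭ B♭ C.
5th scale degree = A♭; degree 7 (up an octave) = C.
From A♭ to C is 16 semitones, exactly the major tenth.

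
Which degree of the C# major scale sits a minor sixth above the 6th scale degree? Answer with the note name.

F#

The scale is C# D# E# F# G# A# B#.
The 6th scale degree is A#; a minor sixth above that is F# — scale degree 4.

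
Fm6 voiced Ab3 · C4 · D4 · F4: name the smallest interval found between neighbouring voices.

M2

Adjacent intervals: Ab3→C4 = major third; C4→D4 = major second; D4→F4 = minor third.
The smallest is C4 to D4, a major second (2 semitones).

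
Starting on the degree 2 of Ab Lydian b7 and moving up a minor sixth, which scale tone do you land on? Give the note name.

The scale is Ab Bb C D Eb F Gb.
The degree 2 is Bb; a minor sixth above that is Gb — scale degree 7.

Gb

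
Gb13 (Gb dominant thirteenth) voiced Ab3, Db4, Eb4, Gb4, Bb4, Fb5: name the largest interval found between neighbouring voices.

diminished 5th

Adjacent intervals: Ab3→Db4 = perfect fourth; Db4→Eb4 = major second; Eb4→Gb4 = minor third; Gb4→Bb4 = major third; Bb4→Fb5 = diminished fifth.
The largest is Bb4 to Fb5, a diminished fifth (6 semitones).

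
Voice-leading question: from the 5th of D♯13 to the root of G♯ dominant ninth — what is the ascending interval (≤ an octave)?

minor 7th

D♯13 has A♯ as its 5th, and G♯ dominant ninth has G♯ as its root.
From A♯ to G♯: 10 semitones over a seventh = minor.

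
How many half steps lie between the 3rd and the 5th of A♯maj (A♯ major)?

Spelling the chord: A♯, C𝄪, E♯.
C𝄪 to E♯ is a minor third: 3 semitones.

3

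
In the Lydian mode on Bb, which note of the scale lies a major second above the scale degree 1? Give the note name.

C

The scale is Bb C D E F G A.
The scale degree 1 is Bb; a major second above that is C — scale degree 2.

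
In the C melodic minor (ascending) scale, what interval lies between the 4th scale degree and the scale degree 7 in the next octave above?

augmented 11th

Spelling the C melodic minor (ascending) scale: C D Eb F G A B.
So we need the interval from F up to B.
From F to B: 18 semitones over an eleventh = augmented.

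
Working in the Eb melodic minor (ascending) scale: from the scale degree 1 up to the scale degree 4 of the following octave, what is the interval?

The scale runs Eb F Gb Ab Bb C D.
So we need the interval from Eb up to Ab.
From Eb to Ab is 17 semitones, exactly the perfect eleventh.

perfect eleventh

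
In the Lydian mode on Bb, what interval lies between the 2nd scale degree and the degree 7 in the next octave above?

major 13th

Bb lydian: Bb C D E F G A.
2nd scale degree = C; 7th degree (up an octave) = A.
C up to A spans 13 letter names and 21 semitones — a major thirteenth.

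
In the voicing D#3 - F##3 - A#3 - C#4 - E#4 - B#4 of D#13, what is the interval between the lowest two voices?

Those voices are D#3 and F##3.
Counting 3 letters and 4 half steps from D# gives a major third.

major 3rd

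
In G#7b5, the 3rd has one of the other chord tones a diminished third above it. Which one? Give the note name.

D

G#7b5 (G# dominant seventh flat five) is spelled G# B# D F#.
The 3rd is B#. A diminished third above B# is D.
D is the chord's 5th.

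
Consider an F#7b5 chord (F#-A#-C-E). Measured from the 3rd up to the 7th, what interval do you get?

d5

That puts A# below E.
5 letter names make it a fifth; at 6 semitones (a half step narrower than perfect) the quality is diminished.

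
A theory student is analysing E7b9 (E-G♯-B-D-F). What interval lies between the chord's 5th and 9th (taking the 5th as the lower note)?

diminished fifth

5th = B; 9th = F.
From B to F: 6 semitones over a fifth = diminished.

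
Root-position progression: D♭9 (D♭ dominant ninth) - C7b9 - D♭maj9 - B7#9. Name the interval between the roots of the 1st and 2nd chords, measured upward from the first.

The roots are D♭ and C.
D♭ up to C spans 7 letter names and 11 semitones — a major seventh.

major seventh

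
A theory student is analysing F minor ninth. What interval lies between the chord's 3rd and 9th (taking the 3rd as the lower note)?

F minor ninth: F-Ab-C-Eb-G.
The 3rd is Ab and the 9th is G.
Counting 7 letters and 11 half steps from Ab gives a major seventh.

major 7th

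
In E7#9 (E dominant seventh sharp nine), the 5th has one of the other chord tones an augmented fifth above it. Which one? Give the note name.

F##

The chord tones of E7#9 are E-G#-B-D-F##.
The 5th is B. An augmented fifth above B is F##.
F## is the chord's 9th.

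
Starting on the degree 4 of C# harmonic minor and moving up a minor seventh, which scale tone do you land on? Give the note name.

The scale is C# D# E F# G# A B#.
The degree 4 is F#; a minor seventh above that is E — scale degree 3.

E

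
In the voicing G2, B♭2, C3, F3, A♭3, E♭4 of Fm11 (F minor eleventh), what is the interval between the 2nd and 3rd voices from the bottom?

major 2nd

Those voices are B♭2 and C3.
B♭ up to C spans 2 letter names and 2 semitones — a major second.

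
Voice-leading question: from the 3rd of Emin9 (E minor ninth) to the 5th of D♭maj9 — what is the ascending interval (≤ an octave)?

The 3rd of Emin9 (E minor ninth) is G; the 5th of D♭maj9 is A♭.
From G to A♭: 1 semitone over a second = minor.

minor second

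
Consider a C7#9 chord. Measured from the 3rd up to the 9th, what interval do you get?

The chord tones of C dominant seventh sharp nine are C-E-G-Bb-D#.
3rd = E; 9th = D#.
From E to D# is 11 semitones, exactly the major seventh.

major seventh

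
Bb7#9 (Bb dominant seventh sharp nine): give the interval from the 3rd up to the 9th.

The chord tones of Bb dominant seventh sharp nine are Bb-D-F-Ab-C#.
So we need the interval from D up to C#.
From D to C# is 11 semitones, exactly the major seventh.

major 7th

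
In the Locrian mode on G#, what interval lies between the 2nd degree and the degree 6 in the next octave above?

G# locrian: G# A B C# D E F#.
2nd degree = A; scale degree 6 (up an octave) = E.
A up to E spans 12 letter names and 19 semitones — a perfect twelfth.

perfect 12th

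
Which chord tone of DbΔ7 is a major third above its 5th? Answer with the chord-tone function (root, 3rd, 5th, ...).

7th

Spelling the chord: Db F Ab C.
The 5th is Ab. A major third above Ab is C.
C is the chord's 7th.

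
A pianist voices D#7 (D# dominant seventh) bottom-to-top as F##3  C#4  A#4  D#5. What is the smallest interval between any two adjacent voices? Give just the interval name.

perfect fourth

Adjacent intervals: F##3→C#4 = diminished fifth; C#4→A#4 = major sixth; A#4→D#5 = perfect fourth.
The smallest is A#4 to D#5, a perfect fourth (5 semitones).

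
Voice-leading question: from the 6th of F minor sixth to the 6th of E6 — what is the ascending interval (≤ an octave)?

major seventh

F minor sixth has D as its 6th, and E6 has C# as its 6th.
From D to C# is 11 semitones, exactly the major seventh.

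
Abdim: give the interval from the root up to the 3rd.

m3

Ab diminished is spelled Ab Cb Ebb.
That puts Ab below Cb.
3 letter names make it a third; at 3 semitones (a half step narrower than major) the quality is minor.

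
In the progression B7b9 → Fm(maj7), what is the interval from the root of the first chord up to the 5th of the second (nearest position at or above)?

The root of B7b9 is B; the 5th of Fm(maj7) is C.
2 letter names make it a second; at 1 semitone (a half step narrower than major) the quality is minor.

minor second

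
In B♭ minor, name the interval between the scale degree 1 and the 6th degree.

The scale runs B♭ C D♭ E♭ F G♭ A♭.
The scale degree 1 is B♭ and the degree 6 is G♭.
From B♭ to G♭: 8 semitones over a sixth = minor.

minor sixth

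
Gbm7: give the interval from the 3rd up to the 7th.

Spelling the chord: Gb, Bbb, Db, Fb.
The 3rd is Bbb and the 7th is Fb.
Bbb up to Fb spans 5 letter names and 7 semitones — a perfect fifth.

perfect 5th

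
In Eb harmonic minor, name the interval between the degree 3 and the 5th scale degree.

major third

Spelling Eb harmonic minor: Eb F Gb Ab Bb Cb D.
That puts Gb below Bb.
Counting 3 letters and 4 half steps from Gb gives a major third.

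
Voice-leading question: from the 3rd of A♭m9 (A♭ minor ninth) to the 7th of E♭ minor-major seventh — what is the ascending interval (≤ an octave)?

A♭m9 (A♭ minor ninth) has C♭ as its 3rd, and E♭ minor-major seventh has D as its 7th.
From C♭ to D: 3 semitones over a second = augmented.

augmented 2nd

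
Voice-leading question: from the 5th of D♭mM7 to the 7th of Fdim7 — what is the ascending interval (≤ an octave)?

The 5th of D♭mM7 is A♭; the 7th of Fdim7 is E𝄫.
From A♭ to E𝄫: 6 semitones over a fifth = diminished.

d5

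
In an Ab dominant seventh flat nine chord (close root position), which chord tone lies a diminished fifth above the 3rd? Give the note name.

The chord tones of Ab7b9 are Ab-C-Eb-Gb-Bbb.
The 3rd is C. A diminished fifth above C is Gb.
Gb is the chord's 7th.

Gb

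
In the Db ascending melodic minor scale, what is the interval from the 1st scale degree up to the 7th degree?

major seventh

Spelling the Db ascending melodic minor scale: Db Eb Fb Gb Ab Bb C.
1st scale degree = Db; scale degree 7 = C.
Counting 7 letters and 11 half steps from Db gives a major seventh.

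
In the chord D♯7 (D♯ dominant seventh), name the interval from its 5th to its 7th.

The chord tones of D♯ dominant seventh are D♯–F𝄪–A♯–C♯.
So we need the interval from A♯ up to C♯.
From A♯ to C♯: 3 semitones over a third = minor.

minor third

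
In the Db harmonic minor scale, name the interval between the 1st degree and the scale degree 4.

perfect 4th

Db harmonic minor: Db Eb Fb Gb Ab Bbb C.
So we need the interval from Db up to Gb.
Counting 4 letters and 5 half steps from Db gives a perfect fourth.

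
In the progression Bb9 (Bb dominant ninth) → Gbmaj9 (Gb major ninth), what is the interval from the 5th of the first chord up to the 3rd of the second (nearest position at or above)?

The 5th of Bb9 (Bb dominant ninth) is F; the 3rd of Gbmaj9 (Gb major ninth) is Bb.
From F to Bb is 5 semitones, exactly the perfect fourth.

perfect 4th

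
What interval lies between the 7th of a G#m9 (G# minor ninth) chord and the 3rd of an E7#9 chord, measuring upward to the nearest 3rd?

G#m9 (G# minor ninth) has F# as its 7th, and E7#9 has G# as its 3rd.
F# up to G# spans 2 letter names and 2 semitones — a major second.

major second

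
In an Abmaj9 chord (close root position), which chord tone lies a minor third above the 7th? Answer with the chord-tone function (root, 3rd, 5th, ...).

9th

Abmaj9 is spelled Ab-C-Eb-G-Bb.
The 7th is G. A minor third above G is Bb.
Bb is the chord's 9th.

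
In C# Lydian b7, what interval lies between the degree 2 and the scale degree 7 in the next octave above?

Spelling C# Lydian b7: C# D# E# F## G# A# B.
The degree 2 is D# and the degree 7 (up an octave) is B.
From D# to B: 20 semitones over a thirteenth = minor.

minor 13th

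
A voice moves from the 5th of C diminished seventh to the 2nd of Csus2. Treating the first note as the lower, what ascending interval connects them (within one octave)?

augmented 5th

The 5th of C diminished seventh is Gb; the 2nd of Csus2 is D.
5 letter names make it a fifth; at 8 semitones (a half step wider than perfect) the quality is augmented.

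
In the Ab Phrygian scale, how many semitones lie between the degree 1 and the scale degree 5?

7

The scale is Ab Bbb Cb Db Eb Fb Gb.
Ab up to Eb is a perfect fifth — 7 semitones.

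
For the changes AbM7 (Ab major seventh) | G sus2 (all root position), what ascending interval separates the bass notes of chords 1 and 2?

The roots are Ab and G.
From Ab to G is 11 semitones, exactly the major seventh.

major seventh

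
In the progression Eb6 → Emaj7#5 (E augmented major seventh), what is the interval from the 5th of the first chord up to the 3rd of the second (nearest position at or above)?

augmented sixth

Eb6 has Bb as its 5th, and Emaj7#5 (E augmented major seventh) has G# as its 3rd.
From Bb to G#: 10 semitones over a sixth = augmented.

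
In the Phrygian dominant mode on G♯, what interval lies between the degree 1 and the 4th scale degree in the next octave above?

G♯ phrygian dominant: G♯ A B♯ C♯ D♯ E F♯.
So we need the interval from G♯ up to C♯.
From G♯ to C♯ is 17 semitones, exactly the perfect eleventh.

perfect 11th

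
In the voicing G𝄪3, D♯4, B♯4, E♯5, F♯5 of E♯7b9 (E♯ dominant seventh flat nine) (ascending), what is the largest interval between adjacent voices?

Adjacent intervals: G𝄪3→D♯4 = diminished fifth; D♯4→B♯4 = major sixth; B♯4→E♯5 = perfect fourth; E♯5→F♯5 = minor second.
The largest is D♯4 to B♯4, a major sixth (9 semitones).

major sixth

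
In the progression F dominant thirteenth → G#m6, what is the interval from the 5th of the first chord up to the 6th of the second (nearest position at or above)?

The 5th of F dominant thirteenth is C; the 6th of G#m6 is E#.
From C to E#: 5 semitones over a third = augmented.

augmented 3rd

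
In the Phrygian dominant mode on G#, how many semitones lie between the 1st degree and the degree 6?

The scale is G# A B# C# D# E F#.
G# up to E is a minor sixth — 8 semitones.

8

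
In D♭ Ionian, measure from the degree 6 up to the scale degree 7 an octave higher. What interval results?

The scale runs D♭ E♭ F G♭ A♭ B♭ C.
So we need the interval from B♭ up to C.
B♭ up to C spans 9 letter names and 14 semitones — a major ninth.

major ninth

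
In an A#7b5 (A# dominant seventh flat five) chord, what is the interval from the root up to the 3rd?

A# dominant seventh flat five: A#-C##-E-G#.
So we need the interval from A# up to C##.
Counting 3 letters and 4 half steps from A# gives a major third.

major third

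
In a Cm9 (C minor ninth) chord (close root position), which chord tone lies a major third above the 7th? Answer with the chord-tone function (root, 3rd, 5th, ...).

The chord tones of C minor ninth are C-Eb-G-Bb-D.
The 7th is Bb. A major third above Bb is D.
D is the chord's 9th.

9th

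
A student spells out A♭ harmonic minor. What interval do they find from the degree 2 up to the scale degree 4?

minor third

Spelling A♭ harmonic minor: A♭ B♭ C♭ D♭ E♭ F♭ G.
So we need the interval from B♭ up to D♭.
B♭ up to D♭ is 3 semitones, a half step narrower than a major third, so the interval is minor.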